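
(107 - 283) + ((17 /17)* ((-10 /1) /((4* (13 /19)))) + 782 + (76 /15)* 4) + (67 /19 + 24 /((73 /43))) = 346344563 /540930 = 640.28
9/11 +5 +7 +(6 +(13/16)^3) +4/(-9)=7668127/405504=18.91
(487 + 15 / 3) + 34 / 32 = 7889 / 16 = 493.06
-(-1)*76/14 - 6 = -0.57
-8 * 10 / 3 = -80 / 3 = -26.67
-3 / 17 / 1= -3 / 17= -0.18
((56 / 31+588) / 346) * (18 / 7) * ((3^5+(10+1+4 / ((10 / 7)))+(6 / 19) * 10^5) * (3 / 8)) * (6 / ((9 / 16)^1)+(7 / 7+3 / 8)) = 1284198614847 / 2037940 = 630145.45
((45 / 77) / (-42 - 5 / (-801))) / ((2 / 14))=-36045 / 370007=-0.10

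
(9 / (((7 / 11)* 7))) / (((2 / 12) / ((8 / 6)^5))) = 22528 / 441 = 51.08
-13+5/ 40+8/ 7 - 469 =-26921/ 56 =-480.73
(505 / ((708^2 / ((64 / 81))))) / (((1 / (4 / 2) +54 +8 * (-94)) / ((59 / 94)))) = -404 / 564003243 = -0.00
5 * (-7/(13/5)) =-175/13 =-13.46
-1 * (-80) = 80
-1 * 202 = -202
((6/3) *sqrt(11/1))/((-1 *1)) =-2 *sqrt(11) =-6.63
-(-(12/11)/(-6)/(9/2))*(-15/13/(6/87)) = 0.68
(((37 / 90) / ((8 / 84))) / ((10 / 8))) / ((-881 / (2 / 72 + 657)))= -6126127 / 2378700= -2.58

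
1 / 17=0.06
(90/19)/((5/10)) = 180/19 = 9.47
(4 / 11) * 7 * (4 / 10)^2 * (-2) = -224 / 275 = -0.81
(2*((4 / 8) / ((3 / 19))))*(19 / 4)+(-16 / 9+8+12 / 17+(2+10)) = 29995 / 612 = 49.01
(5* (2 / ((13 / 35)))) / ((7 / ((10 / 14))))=250 / 91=2.75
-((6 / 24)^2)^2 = -1 / 256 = -0.00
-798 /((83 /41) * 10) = -16359 /415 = -39.42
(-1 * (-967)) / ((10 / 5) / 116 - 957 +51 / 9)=-168258 / 165529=-1.02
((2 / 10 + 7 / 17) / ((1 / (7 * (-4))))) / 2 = -728 / 85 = -8.56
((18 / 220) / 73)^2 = 81 / 64480900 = 0.00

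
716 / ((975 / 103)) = 73748 / 975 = 75.64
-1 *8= -8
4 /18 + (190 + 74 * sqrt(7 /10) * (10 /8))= 37 * sqrt(70) /4 + 1712 /9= 267.61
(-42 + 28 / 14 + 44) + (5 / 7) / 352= 9861 / 2464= 4.00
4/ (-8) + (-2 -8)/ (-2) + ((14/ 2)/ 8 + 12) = 139/ 8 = 17.38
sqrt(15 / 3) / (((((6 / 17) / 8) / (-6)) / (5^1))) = -680*sqrt(5) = -1520.53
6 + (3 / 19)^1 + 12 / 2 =231 / 19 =12.16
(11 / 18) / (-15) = -11 / 270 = -0.04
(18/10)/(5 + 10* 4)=1/25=0.04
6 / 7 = 0.86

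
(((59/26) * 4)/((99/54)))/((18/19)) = 2242/429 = 5.23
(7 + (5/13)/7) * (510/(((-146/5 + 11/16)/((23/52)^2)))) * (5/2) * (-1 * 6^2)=77942331000/35079499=2221.88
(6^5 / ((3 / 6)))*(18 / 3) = 93312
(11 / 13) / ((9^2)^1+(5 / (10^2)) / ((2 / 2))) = 220 / 21073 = 0.01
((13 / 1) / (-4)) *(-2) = 13 / 2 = 6.50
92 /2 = 46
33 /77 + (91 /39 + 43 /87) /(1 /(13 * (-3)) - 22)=52347 /174377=0.30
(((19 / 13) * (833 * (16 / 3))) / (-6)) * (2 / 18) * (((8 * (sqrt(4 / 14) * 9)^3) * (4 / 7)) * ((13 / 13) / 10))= -744192 * sqrt(14) / 455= -6119.81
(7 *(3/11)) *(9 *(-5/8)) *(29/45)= -609/88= -6.92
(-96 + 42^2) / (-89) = -18.74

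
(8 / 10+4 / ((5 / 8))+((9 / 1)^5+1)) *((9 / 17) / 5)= 2657574 / 425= 6253.12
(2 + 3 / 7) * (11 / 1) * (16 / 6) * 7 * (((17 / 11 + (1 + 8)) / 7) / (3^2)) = 15776 / 189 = 83.47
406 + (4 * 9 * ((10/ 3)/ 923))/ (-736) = 34475881/ 84916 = 406.00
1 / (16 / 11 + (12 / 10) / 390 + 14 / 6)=10725 / 40658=0.26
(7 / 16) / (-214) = -7 / 3424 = -0.00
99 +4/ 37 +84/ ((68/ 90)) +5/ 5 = 132898/ 629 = 211.28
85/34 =5/2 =2.50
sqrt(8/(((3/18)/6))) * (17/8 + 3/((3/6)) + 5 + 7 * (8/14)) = 411 * sqrt(2)/2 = 290.62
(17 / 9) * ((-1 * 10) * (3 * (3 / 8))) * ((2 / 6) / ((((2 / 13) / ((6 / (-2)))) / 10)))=5525 / 4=1381.25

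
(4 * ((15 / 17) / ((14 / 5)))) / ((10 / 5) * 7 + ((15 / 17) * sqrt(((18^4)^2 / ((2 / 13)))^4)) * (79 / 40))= 75 / 532001918329425421324097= 0.00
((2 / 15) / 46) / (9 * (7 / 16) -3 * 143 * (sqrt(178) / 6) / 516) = 196768 * sqrt(178) / 5921170715 + 5591376 / 5921170715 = 0.00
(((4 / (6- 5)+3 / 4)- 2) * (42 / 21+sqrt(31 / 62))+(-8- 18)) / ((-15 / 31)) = 38.35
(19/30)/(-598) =-19/17940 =-0.00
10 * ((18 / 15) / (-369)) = -4 / 123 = -0.03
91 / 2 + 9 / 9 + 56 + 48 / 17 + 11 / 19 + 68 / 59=4080295 / 38114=107.06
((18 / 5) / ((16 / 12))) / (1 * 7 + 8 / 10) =9 / 26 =0.35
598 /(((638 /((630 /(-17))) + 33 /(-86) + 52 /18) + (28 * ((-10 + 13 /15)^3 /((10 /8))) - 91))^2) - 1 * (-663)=20175743719004836748703567 /30430985908433056130209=663.00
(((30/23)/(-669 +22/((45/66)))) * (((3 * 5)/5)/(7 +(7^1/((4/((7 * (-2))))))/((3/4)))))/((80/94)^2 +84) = 4473225/1582855119538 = 0.00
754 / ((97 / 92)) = 69368 / 97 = 715.13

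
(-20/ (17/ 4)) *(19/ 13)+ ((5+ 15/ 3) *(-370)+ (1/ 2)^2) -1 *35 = -3307599/ 884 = -3741.63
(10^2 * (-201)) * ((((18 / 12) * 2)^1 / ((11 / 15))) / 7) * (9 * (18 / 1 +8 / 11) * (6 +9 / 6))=-12577072500 / 847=-14848963.99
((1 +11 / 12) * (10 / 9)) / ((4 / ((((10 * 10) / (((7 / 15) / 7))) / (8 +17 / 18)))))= 625 / 7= 89.29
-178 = -178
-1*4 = -4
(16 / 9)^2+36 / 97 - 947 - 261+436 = -6037856 / 7857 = -768.47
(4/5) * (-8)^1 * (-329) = 10528/5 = 2105.60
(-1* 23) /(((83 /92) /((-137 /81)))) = 43.12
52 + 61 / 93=4897 / 93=52.66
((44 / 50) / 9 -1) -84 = -19103 / 225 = -84.90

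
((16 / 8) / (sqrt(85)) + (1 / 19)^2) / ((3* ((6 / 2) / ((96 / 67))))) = 32 / 72561 + 64* sqrt(85) / 17085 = 0.03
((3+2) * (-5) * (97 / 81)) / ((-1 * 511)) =2425 / 41391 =0.06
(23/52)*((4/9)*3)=23/39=0.59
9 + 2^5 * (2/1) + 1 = 74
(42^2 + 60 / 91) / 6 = 26764 / 91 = 294.11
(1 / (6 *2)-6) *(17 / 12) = -1207 / 144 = -8.38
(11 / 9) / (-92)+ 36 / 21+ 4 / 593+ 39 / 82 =307674457 / 140918148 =2.18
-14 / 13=-1.08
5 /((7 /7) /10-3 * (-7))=50 /211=0.24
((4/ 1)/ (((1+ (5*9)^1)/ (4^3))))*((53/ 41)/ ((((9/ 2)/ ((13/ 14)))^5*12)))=0.00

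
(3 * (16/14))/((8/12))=36/7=5.14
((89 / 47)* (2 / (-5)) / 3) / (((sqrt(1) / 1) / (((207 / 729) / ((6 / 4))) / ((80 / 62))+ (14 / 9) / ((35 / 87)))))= -7387 / 7290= -1.01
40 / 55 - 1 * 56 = -608 / 11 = -55.27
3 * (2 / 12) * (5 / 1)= 5 / 2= 2.50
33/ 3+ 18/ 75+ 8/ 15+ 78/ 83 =79139/ 6225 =12.71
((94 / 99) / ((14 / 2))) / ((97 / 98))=1316 / 9603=0.14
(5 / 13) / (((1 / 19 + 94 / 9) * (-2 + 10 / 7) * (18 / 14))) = -931 / 18668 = -0.05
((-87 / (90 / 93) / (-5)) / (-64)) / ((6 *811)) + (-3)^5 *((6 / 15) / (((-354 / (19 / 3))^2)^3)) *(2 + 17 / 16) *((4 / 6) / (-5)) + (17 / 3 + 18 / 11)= 57695945486657667321343 / 7900337148643646467200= 7.30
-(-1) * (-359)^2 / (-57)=-128881 / 57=-2261.07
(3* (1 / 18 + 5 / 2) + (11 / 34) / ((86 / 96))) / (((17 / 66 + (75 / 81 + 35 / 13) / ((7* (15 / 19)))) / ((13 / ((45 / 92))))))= 25291962696 / 108144871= 233.87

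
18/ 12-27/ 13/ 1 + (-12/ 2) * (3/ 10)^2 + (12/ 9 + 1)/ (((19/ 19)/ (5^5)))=7108286/ 975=7290.55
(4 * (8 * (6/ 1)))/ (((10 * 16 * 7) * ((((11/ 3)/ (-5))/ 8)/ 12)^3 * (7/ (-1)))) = 3583180800/ 65219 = 54940.75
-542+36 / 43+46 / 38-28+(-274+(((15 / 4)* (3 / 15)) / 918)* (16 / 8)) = -420978683 / 500004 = -841.95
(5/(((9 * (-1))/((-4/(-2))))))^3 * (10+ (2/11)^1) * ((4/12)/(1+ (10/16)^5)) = -3670016000/863477901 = -4.25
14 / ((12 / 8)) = 28 / 3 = 9.33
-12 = -12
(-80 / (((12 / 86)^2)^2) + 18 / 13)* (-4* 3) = 888882428 / 351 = 2532428.57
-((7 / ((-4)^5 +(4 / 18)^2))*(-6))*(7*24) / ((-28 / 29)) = 5103 / 715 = 7.14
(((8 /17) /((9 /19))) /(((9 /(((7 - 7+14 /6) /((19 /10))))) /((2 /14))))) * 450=8.71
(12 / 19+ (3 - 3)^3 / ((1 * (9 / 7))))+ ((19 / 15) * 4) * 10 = 2924 / 57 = 51.30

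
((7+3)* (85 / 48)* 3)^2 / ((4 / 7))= 1264375 / 256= 4938.96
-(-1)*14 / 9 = 14 / 9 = 1.56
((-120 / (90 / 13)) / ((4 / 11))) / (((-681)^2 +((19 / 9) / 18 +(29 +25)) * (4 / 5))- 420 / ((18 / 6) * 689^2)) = -9164488905 / 89171943402119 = -0.00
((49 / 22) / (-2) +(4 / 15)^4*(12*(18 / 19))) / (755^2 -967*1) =-1655513 / 891998415000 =-0.00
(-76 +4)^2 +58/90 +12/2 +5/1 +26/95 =5195.92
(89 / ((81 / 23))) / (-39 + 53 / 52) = -106444 / 159975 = -0.67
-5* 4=-20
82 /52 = 41 /26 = 1.58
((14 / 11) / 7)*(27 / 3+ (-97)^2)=18836 / 11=1712.36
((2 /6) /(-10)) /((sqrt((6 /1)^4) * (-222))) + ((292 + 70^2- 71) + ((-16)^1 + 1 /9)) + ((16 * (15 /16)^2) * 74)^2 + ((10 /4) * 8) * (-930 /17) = 17720655394613 /16303680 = 1086911.38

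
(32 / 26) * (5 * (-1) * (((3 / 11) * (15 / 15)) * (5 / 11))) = -1200 / 1573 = -0.76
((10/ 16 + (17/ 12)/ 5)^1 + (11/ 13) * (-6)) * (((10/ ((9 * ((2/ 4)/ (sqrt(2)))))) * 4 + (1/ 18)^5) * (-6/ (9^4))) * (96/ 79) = 6503/ 2652538948020 + 832384 * sqrt(2)/ 20214441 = 0.06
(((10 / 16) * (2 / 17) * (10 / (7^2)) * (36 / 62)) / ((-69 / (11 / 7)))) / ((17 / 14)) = -1650 / 10096793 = -0.00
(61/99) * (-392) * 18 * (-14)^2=-9373504/11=-852136.73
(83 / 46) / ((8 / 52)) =1079 / 92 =11.73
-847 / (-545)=847 / 545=1.55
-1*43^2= -1849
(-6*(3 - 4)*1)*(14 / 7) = 12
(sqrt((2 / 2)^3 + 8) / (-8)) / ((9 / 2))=-1 / 12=-0.08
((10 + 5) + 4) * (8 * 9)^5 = 36763435008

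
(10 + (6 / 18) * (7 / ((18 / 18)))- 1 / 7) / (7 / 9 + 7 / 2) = 1536 / 539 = 2.85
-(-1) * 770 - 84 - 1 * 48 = 638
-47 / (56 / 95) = -4465 / 56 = -79.73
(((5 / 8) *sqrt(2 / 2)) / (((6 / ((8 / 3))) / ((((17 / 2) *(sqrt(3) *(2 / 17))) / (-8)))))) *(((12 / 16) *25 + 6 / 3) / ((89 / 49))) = -20335 *sqrt(3) / 51264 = -0.69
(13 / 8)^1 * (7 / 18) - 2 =-1.37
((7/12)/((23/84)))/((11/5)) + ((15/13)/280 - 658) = -121013953/184184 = -657.03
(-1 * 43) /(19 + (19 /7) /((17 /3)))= -5117 /2318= -2.21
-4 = -4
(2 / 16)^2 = 0.02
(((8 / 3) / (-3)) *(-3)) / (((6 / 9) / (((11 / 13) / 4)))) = 11 / 13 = 0.85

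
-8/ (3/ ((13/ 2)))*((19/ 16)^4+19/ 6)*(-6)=536.14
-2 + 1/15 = -29/15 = -1.93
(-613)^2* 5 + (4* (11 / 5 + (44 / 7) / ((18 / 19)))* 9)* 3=65792971 / 35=1879799.17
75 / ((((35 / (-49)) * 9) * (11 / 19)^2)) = -12635 / 363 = -34.81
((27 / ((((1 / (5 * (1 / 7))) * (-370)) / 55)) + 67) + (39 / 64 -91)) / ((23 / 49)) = -3046701 / 54464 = -55.94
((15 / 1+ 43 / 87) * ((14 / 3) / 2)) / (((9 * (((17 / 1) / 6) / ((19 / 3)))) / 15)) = 1792840 / 13311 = 134.69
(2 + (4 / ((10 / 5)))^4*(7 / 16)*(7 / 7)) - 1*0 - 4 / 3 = 23 / 3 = 7.67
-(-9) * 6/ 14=27/ 7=3.86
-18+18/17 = -288/17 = -16.94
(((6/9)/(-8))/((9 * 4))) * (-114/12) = 19/864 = 0.02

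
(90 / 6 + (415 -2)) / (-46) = -214 / 23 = -9.30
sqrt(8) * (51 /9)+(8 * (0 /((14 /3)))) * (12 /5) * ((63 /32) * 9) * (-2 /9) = 16.03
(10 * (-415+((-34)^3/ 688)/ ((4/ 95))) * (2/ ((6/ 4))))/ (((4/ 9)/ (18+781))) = -42469753.34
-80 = -80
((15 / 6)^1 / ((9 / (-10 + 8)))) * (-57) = 95 / 3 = 31.67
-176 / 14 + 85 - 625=-3868 / 7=-552.57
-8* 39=-312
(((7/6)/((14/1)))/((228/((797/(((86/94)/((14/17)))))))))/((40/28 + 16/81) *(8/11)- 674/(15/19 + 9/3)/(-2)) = 181713609/62448930143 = 0.00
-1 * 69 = -69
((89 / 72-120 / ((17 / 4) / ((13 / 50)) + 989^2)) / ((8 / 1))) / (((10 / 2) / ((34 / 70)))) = 38474148043 / 2563502356800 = 0.02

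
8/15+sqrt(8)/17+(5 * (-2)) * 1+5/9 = -401/45+2 * sqrt(2)/17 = -8.74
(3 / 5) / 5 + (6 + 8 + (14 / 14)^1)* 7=2628 / 25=105.12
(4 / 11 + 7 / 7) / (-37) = -15 / 407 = -0.04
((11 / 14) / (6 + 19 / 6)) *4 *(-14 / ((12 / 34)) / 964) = -17 / 1205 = -0.01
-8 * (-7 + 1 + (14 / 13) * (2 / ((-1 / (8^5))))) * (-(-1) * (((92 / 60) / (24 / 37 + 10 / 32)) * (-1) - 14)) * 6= -1954170715072 / 36985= -52836845.07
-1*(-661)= 661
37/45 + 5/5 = 82/45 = 1.82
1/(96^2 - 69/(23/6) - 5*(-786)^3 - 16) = 1/2427947462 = 0.00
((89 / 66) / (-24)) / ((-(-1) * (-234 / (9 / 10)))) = 89 / 411840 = 0.00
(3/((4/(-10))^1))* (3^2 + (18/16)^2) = -9855/128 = -76.99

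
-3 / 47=-0.06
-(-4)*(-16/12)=-16/3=-5.33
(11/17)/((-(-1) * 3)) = 0.22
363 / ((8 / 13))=4719 / 8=589.88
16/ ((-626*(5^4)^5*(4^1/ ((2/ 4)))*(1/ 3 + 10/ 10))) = -3/ 119400024414062500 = -0.00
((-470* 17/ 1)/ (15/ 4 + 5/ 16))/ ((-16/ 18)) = 28764/ 13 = 2212.62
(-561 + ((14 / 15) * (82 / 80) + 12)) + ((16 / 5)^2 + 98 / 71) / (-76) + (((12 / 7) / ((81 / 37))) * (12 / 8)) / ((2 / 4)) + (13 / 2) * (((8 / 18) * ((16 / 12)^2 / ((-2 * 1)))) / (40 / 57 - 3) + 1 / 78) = -181911290917 / 333998910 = -544.65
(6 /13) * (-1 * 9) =-54 /13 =-4.15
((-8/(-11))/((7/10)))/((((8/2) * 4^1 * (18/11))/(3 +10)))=65/126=0.52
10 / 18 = 5 / 9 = 0.56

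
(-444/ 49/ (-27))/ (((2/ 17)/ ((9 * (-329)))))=-59126/ 7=-8446.57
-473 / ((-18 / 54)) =1419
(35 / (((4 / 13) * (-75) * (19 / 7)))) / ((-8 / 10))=637 / 912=0.70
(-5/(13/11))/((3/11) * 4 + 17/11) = -605/377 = -1.60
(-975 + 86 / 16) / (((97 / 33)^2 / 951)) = -8033451723 / 75272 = -106725.63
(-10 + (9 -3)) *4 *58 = -928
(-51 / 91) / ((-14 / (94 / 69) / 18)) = 14382 / 14651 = 0.98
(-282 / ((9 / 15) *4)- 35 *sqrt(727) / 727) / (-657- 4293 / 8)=280 *sqrt(727) / 6942123 + 940 / 9549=0.10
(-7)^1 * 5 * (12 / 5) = -84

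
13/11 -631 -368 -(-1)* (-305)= -14331/11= -1302.82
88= 88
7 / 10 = 0.70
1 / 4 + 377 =1509 / 4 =377.25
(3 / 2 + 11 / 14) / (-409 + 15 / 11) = -44 / 7847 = -0.01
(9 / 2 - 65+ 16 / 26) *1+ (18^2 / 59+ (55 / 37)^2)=-52.18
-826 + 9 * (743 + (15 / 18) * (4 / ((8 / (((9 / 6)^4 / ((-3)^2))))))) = 375239 / 64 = 5863.11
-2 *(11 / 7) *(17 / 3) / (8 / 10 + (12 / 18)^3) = -8415 / 518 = -16.25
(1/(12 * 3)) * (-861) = -287/12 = -23.92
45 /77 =0.58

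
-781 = -781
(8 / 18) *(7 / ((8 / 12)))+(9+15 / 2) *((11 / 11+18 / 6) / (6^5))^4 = 44432481042443 / 9521245937664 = 4.67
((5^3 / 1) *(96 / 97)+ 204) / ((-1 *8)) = -7947 / 194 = -40.96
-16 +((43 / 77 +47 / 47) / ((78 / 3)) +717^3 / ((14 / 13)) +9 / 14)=342615369871 / 1001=342273096.77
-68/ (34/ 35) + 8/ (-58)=-2034/ 29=-70.14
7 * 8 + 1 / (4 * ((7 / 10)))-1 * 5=719 / 14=51.36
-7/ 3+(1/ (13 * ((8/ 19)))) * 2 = -1.97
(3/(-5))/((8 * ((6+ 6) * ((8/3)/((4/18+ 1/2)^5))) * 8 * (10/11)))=-4084223/64497254400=-0.00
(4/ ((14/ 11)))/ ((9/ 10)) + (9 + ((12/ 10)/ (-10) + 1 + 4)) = 27361/ 1575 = 17.37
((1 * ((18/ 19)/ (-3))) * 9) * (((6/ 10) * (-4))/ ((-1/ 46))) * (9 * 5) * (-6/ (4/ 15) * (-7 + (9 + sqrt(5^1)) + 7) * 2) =12072240 * sqrt(5)/ 19 + 108650160/ 19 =7139184.70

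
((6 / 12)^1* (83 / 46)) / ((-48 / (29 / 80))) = -2407 / 353280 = -0.01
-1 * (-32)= 32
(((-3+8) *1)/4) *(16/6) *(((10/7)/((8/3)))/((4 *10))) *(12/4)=15/112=0.13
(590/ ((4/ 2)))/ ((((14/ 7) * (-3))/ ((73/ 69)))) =-21535/ 414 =-52.02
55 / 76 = 0.72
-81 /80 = -1.01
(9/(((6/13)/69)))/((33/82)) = 36777/11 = 3343.36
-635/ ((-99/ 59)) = 378.43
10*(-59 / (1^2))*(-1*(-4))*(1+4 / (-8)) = -1180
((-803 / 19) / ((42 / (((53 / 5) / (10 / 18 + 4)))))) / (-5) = 0.47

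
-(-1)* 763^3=444194947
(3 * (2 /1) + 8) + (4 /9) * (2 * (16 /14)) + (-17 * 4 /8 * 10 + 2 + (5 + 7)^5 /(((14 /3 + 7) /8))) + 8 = 53728817 /315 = 170567.67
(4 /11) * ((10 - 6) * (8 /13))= 128 /143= 0.90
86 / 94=43 / 47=0.91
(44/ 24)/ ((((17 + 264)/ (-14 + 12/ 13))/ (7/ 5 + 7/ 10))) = -1309/ 7306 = -0.18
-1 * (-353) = 353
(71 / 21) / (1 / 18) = 426 / 7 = 60.86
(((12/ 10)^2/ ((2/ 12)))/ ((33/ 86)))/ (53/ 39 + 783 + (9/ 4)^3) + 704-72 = 345215451032/ 546202525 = 632.03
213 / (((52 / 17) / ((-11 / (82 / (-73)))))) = 2907663 / 4264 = 681.91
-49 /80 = -0.61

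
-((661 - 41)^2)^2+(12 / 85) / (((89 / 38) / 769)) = -1117829818049336 / 7565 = -147763359953.65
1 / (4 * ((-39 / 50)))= -25 / 78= -0.32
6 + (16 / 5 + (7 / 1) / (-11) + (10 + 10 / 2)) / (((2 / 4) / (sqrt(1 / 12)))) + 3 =9 + 322 * sqrt(3) / 55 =19.14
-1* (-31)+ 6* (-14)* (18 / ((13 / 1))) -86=-2227 / 13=-171.31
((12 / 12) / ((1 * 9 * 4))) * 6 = 1 / 6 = 0.17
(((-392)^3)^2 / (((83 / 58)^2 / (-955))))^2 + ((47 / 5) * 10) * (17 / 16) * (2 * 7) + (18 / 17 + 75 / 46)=212514354571111626029399831146333749835102872749 / 74224814044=2863117372650263045897134000000000000.00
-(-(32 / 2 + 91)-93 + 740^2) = -547400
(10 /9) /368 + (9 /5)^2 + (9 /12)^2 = 315097 /82800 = 3.81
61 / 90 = 0.68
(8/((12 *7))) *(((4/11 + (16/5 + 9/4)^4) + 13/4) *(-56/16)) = -1559099771/5280000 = -295.28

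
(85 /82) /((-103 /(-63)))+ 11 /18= 47324 /38007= 1.25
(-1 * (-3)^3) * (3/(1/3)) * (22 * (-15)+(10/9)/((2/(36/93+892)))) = 1248750/31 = 40282.26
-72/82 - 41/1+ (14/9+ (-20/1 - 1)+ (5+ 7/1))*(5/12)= -199171/4428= -44.98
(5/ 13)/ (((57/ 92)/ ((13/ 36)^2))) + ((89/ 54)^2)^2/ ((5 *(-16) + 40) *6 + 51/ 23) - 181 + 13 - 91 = -228798205827521/ 883561052016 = -258.95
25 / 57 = 0.44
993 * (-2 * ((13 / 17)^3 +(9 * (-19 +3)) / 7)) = 1374496698 / 34391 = 39966.76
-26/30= -13/15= -0.87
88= 88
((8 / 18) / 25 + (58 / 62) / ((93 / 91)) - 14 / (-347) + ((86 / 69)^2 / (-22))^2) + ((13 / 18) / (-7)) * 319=-31.93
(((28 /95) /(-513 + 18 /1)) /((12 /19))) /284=-7 /2108700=-0.00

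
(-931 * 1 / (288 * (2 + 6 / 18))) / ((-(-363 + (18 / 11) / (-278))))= -203357 / 53283456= -0.00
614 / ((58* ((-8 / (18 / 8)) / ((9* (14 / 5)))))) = -75.03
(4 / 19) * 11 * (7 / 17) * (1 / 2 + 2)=770 / 323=2.38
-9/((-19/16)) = 144/19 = 7.58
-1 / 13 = -0.08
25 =25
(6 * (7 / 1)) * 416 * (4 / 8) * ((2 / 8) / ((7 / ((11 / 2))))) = 1716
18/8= 9/4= 2.25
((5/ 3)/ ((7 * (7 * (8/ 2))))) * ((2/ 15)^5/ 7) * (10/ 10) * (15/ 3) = 8/ 31255875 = 0.00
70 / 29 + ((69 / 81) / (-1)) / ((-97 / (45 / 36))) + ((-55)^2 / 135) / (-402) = 144663925 / 61064604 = 2.37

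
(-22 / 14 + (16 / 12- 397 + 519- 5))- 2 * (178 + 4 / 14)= -5036 / 21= -239.81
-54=-54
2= 2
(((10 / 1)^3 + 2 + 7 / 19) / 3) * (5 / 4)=95225 / 228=417.65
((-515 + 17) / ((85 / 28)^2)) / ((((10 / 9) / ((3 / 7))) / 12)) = -9035712 / 36125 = -250.12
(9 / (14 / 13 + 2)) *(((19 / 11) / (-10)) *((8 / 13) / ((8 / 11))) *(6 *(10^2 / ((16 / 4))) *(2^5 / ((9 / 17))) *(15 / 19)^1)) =-3060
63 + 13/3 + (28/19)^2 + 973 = 1129033/1083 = 1042.51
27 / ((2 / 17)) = 459 / 2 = 229.50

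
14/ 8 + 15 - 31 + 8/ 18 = -497/ 36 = -13.81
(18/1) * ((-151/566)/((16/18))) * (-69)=843939/2264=372.76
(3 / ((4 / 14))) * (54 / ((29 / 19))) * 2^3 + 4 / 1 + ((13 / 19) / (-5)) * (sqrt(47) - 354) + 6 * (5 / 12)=16677691 / 5510 - 13 * sqrt(47) / 95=3025.87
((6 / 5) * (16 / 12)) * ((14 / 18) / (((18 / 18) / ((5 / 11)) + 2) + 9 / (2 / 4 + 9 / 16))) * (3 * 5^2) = 23800 / 3231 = 7.37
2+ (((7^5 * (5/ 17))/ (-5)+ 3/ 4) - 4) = -67313/ 68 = -989.90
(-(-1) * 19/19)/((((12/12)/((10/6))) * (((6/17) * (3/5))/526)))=111775/27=4139.81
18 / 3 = 6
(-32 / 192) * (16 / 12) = -2 / 9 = -0.22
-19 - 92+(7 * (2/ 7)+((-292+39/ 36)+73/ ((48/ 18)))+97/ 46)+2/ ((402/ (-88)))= -4572095/ 12328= -370.87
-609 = -609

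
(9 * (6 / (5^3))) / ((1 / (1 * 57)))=3078 / 125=24.62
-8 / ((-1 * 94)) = 4 / 47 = 0.09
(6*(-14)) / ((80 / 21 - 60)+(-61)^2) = -1764 / 76961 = -0.02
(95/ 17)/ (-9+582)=95/ 9741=0.01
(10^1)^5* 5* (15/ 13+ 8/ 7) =104500000/ 91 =1148351.65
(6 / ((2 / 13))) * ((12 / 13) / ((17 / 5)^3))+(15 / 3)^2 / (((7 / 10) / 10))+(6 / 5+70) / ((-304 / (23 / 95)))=444465001623 / 1241515100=358.00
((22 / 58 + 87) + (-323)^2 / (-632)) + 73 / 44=-15330097 / 201608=-76.04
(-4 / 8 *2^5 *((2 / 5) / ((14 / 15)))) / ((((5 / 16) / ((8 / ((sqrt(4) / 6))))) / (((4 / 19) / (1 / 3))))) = -221184 / 665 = -332.61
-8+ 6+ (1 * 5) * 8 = 38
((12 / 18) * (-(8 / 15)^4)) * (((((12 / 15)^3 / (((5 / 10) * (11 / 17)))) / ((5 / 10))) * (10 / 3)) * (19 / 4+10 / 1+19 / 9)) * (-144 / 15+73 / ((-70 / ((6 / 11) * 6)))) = 3613965418496 / 28943578125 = 124.86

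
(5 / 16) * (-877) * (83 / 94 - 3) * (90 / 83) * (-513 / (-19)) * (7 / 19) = 7421590575 / 1185904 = 6258.17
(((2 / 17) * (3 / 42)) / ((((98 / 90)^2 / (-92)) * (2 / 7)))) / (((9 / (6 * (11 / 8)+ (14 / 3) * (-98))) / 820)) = 224198250 / 2401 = 93377.03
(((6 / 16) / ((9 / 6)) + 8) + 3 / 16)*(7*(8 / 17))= 945 / 34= 27.79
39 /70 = 0.56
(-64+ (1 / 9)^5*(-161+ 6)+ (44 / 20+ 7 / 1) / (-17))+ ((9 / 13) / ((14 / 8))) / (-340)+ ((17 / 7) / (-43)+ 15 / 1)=-194834396542 / 3927998529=-49.60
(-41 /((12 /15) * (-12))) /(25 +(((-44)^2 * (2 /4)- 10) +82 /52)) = 2665 /614376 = 0.00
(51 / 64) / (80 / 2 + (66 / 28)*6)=357 / 24256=0.01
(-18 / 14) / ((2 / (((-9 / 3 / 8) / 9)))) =3 / 112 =0.03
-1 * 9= -9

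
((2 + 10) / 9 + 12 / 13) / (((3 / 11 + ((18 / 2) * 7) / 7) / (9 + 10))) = 9196 / 1989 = 4.62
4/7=0.57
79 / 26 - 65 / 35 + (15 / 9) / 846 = 136645 / 115479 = 1.18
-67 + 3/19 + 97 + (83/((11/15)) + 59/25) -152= -6.30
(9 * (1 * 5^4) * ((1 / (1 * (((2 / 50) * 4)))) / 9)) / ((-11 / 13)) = -203125 / 44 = -4616.48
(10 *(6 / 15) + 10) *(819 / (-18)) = -637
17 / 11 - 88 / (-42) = 841 / 231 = 3.64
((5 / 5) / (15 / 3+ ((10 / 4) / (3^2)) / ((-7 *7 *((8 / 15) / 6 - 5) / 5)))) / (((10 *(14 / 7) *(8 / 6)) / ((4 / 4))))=0.01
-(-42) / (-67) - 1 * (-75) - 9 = 4380 / 67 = 65.37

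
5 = 5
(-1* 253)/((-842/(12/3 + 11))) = 3795/842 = 4.51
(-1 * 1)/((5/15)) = -3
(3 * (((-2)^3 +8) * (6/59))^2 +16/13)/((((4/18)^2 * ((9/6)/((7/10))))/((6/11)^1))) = 4536/715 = 6.34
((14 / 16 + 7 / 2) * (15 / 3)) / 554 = 175 / 4432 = 0.04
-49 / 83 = -0.59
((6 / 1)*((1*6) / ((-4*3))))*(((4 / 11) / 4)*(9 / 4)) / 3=-9 / 44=-0.20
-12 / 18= -2 / 3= -0.67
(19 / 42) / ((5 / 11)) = 209 / 210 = 1.00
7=7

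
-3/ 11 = -0.27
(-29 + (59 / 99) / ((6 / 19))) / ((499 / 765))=-1368925 / 32934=-41.57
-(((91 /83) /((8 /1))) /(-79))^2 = -0.00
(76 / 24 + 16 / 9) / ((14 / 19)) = 1691 / 252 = 6.71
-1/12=-0.08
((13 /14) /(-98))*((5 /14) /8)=-65 /153664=-0.00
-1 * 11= -11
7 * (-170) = -1190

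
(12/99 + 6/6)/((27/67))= 2.78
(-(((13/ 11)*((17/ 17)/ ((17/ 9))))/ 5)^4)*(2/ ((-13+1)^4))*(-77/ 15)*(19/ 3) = 34187517/ 44466580400000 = 0.00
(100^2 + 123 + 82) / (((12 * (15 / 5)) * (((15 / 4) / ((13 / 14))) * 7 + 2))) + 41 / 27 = 462529 / 42498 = 10.88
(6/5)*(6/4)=9/5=1.80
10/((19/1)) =10/19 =0.53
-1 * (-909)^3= 751089429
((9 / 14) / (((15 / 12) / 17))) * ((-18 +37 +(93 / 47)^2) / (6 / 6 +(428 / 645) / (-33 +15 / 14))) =893183724360 / 4365560549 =204.60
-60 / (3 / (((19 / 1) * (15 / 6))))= -950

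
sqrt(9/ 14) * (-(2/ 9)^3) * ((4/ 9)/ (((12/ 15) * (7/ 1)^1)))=-20 * sqrt(14)/ 107163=-0.00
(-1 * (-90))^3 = 729000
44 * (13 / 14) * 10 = 2860 / 7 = 408.57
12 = 12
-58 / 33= -1.76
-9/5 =-1.80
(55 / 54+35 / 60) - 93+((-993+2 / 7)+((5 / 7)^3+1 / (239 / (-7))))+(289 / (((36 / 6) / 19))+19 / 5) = -7295767501 / 44267580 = -164.81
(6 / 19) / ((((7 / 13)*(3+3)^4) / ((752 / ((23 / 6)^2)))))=4888 / 211071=0.02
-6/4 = -3/2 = -1.50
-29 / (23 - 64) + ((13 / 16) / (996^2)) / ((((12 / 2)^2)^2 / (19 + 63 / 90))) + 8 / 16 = 1.21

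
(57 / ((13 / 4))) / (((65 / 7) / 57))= 90972 / 845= 107.66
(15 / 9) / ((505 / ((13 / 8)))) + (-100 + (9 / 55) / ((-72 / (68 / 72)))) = -79989427 / 799920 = -100.00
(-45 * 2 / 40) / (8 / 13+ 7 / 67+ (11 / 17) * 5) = -133263 / 234256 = -0.57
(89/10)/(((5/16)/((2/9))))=1424/225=6.33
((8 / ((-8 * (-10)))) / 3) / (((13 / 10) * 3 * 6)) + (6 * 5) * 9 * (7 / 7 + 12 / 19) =5875759 / 13338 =440.53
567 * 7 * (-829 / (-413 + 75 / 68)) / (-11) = -223740468 / 308099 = -726.20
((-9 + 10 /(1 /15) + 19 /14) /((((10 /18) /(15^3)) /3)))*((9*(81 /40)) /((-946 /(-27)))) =142986858255 /105952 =1349543.74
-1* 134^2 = -17956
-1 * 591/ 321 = -197/ 107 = -1.84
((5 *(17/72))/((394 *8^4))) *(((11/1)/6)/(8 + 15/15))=935/6274547712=0.00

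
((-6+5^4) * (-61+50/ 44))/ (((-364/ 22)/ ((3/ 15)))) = 815223/ 1820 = 447.92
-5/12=-0.42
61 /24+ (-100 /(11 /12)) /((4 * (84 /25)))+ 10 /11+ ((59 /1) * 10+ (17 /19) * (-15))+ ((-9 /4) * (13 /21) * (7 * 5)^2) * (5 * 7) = -2076763747 /35112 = -59146.84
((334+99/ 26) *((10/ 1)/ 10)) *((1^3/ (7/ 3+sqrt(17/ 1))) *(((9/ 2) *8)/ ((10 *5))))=-1659987/ 33800+711423 *sqrt(17)/ 33800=37.67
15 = 15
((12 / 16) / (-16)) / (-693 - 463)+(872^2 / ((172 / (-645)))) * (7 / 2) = -738363279357 / 73984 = -9980040.00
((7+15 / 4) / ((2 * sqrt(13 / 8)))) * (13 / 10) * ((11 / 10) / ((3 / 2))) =473 * sqrt(26) / 600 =4.02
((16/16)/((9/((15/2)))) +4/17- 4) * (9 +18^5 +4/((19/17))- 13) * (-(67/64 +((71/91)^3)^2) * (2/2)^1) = 7048165.30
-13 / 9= -1.44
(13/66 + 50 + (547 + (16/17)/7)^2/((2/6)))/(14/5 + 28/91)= 54561320309015/188794452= 288998.54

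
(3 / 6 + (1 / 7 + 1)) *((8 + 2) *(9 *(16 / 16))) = 1035 / 7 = 147.86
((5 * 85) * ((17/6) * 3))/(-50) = -289/4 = -72.25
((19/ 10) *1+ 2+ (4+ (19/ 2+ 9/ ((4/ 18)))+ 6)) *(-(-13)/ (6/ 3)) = 8307/ 20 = 415.35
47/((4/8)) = 94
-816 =-816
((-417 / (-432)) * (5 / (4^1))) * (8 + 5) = 9035 / 576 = 15.69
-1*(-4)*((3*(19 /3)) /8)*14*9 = 1197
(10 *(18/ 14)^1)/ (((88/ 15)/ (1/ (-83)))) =-675/ 25564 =-0.03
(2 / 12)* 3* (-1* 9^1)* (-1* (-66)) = -297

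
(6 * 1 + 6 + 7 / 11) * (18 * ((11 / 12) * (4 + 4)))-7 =1661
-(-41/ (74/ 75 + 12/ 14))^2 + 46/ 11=-459407161/ 937024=-490.28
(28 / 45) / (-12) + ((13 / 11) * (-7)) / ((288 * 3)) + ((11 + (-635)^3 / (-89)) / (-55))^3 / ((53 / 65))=-62849865013769557357692999221 / 358060522802400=-175528607627191.59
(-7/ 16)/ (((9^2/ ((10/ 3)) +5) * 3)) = -35/ 7032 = -0.00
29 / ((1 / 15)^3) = 97875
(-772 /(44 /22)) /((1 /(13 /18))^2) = -201.34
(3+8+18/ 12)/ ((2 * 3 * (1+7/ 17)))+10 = 3305/ 288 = 11.48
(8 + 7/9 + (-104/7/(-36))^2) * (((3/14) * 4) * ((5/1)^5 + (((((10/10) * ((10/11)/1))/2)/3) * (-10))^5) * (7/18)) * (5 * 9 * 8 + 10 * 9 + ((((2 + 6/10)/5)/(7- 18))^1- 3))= 21299758217516780000/5125836368961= 4155372.25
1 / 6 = 0.17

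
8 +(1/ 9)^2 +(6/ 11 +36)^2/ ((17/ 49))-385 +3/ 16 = 9257999435/ 2665872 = 3472.78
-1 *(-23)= 23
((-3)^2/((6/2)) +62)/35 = 13/7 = 1.86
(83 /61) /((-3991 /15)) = -1245 /243451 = -0.01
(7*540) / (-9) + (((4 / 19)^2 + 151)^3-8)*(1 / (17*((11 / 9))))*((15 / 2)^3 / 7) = 41379465823812615 / 4140037528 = 9994949.45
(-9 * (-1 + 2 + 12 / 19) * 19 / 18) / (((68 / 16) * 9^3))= -62 / 12393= -0.01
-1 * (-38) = 38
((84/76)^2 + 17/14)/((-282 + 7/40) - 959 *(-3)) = 246220/262320289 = 0.00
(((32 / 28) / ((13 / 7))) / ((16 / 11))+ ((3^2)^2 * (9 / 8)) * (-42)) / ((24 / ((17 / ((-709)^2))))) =-0.01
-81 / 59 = -1.37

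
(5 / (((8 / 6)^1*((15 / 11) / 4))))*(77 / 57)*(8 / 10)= 3388 / 285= 11.89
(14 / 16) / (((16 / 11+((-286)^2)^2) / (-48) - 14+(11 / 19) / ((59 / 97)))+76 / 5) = -431585 / 68751341645992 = -0.00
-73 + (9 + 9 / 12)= -253 / 4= -63.25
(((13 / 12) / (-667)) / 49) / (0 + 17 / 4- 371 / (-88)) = -286 / 73046505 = -0.00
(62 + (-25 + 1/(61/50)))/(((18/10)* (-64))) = -3845/11712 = -0.33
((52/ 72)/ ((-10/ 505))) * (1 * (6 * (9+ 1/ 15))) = -89284/ 45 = -1984.09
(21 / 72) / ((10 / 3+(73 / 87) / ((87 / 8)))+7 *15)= 17661 / 6564472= 0.00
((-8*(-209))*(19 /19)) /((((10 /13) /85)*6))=92378 /3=30792.67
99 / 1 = 99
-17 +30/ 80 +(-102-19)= -1101/ 8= -137.62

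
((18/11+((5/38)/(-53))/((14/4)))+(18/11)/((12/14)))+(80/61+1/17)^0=4.54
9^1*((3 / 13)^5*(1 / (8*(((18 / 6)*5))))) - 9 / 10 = -13365819 / 14851720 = -0.90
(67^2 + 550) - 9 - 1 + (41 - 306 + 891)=5655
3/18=1/6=0.17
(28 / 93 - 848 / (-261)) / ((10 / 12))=57448 / 13485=4.26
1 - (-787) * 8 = 6297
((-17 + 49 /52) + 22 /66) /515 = -2453 /80340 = -0.03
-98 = -98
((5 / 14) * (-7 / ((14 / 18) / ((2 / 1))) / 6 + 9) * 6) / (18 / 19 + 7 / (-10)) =17100 / 329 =51.98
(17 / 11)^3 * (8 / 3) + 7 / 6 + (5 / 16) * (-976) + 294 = 79 / 7986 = 0.01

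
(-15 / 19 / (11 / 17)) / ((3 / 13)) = -1105 / 209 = -5.29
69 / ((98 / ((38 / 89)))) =1311 / 4361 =0.30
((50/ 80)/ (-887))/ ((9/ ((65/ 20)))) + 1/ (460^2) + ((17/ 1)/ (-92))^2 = 114510691/ 3378405600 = 0.03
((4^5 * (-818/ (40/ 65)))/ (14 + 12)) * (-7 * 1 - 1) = 418816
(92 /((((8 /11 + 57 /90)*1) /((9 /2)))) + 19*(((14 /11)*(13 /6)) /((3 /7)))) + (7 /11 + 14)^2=313302658 /488961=640.75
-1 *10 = -10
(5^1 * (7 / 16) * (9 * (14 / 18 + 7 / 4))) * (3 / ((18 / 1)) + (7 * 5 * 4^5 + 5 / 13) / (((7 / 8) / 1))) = 782757185 / 384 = 2038430.17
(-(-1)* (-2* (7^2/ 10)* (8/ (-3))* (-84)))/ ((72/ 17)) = -23324/ 45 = -518.31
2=2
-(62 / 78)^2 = -961 / 1521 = -0.63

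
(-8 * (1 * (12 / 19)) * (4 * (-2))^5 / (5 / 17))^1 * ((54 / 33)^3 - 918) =-65029879627776 / 126445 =-514293800.69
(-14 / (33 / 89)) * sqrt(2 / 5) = -1246 * sqrt(10) / 165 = -23.88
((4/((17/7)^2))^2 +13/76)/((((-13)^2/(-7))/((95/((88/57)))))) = -7990751055/4968497248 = -1.61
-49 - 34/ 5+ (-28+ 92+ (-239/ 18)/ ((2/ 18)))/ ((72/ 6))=-2417/ 40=-60.42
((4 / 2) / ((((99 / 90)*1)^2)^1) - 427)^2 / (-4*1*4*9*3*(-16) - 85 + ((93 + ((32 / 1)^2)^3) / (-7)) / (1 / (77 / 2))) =-5297704178 / 172927009566553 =-0.00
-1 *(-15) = 15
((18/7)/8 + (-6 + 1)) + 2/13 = -1647/364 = -4.52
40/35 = 8/7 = 1.14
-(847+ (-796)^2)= -634463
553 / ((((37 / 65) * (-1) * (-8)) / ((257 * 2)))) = 9237865 / 148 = 62418.01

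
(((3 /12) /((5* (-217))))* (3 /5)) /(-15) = 1 /108500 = 0.00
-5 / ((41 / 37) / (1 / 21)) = -185 / 861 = -0.21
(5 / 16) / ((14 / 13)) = 65 / 224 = 0.29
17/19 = 0.89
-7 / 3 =-2.33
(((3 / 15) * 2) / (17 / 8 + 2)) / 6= 8 / 495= 0.02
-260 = -260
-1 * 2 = -2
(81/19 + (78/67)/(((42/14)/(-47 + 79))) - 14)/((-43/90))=-307170/54739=-5.61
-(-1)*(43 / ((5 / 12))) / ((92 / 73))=9417 / 115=81.89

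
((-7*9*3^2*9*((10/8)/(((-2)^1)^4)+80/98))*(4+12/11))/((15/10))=-15491.25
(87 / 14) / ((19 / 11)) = 957 / 266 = 3.60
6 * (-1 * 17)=-102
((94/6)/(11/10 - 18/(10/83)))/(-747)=470/3323403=0.00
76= 76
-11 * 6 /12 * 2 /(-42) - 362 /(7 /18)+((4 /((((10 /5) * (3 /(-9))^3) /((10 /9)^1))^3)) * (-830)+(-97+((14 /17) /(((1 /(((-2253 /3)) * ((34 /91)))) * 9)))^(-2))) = 2123201351414197 /189504336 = 11203972.41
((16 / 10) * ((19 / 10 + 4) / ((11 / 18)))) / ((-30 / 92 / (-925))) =2410032 / 55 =43818.76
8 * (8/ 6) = 32/ 3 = 10.67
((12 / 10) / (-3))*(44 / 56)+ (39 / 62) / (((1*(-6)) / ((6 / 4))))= -4093 / 8680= -0.47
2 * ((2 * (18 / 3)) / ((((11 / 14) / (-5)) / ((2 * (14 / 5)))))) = -9408 / 11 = -855.27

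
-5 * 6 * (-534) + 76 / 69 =1105456 / 69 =16021.10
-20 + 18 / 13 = -242 / 13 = -18.62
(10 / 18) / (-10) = -1 / 18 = -0.06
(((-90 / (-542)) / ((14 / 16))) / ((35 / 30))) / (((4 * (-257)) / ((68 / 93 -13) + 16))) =-62460 / 105793793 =-0.00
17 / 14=1.21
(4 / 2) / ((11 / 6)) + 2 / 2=23 / 11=2.09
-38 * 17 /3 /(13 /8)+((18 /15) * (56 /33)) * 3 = -271136 /2145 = -126.40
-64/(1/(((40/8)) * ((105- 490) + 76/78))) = 4792640/39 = 122888.21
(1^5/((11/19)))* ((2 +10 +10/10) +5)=342/11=31.09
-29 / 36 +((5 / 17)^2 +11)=10.28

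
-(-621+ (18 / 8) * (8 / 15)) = 3099 / 5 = 619.80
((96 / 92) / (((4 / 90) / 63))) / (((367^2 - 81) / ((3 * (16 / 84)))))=1215 / 193499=0.01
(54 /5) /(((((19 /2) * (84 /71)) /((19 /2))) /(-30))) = -1917 /7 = -273.86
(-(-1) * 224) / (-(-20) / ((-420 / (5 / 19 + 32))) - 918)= -89376 / 366895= -0.24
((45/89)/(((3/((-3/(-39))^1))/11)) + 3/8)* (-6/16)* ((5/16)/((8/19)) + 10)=-19762875/9478144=-2.09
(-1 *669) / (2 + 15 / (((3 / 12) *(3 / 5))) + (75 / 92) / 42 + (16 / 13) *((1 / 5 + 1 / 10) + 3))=-56008680 / 8881097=-6.31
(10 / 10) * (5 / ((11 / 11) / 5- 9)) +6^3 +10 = 9919 / 44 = 225.43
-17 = -17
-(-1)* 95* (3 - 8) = -475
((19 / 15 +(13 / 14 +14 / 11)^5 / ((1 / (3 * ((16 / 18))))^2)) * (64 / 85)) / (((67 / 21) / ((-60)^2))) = 138011017893700608 / 440432450689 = 313353.43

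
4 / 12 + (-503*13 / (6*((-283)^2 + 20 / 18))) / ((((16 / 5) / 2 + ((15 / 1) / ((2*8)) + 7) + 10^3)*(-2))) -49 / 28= -25375586959 / 17912264244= -1.42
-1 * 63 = -63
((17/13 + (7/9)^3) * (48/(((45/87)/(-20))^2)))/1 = 3628168192/28431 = 127613.11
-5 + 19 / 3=4 / 3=1.33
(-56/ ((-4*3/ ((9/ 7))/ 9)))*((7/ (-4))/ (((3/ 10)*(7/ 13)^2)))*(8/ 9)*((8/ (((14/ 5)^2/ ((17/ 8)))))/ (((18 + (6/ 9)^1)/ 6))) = -3232125/ 4802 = -673.08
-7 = -7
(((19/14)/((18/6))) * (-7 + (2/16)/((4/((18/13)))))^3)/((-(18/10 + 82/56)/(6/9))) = 287825454185/9253131264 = 31.11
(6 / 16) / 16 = 3 / 128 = 0.02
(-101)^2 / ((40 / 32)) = 40804 / 5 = 8160.80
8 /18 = 4 /9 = 0.44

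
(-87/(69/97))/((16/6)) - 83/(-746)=-3140111/68632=-45.75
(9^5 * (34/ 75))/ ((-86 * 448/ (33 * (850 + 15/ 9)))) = -268692633/ 13760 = -19527.08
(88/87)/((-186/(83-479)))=1936/899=2.15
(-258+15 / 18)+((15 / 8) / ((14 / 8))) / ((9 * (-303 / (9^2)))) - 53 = -657931 / 2121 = -310.20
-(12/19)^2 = -144/361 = -0.40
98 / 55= 1.78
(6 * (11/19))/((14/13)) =429/133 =3.23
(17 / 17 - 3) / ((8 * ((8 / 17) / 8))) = -17 / 4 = -4.25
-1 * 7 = -7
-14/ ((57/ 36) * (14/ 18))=-11.37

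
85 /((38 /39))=3315 /38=87.24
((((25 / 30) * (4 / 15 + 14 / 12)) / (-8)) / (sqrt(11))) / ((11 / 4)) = -43 * sqrt(11) / 8712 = -0.02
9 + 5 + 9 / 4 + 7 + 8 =125 / 4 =31.25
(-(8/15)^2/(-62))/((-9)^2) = 32/564975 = 0.00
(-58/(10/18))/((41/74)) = -38628/205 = -188.43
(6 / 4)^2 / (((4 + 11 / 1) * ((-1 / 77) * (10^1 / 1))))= -231 / 200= -1.16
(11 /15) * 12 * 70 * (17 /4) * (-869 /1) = -2275042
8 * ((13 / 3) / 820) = 26 / 615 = 0.04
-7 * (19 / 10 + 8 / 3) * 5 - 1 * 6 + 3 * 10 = -815 / 6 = -135.83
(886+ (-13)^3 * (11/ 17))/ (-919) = 9105/ 15623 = 0.58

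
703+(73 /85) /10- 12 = 587423 /850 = 691.09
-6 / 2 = -3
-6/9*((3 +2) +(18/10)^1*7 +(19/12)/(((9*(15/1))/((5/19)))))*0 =0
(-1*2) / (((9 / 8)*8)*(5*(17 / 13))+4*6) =-26 / 1077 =-0.02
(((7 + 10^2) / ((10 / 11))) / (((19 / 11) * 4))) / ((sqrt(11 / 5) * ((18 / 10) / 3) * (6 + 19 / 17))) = 1819 * sqrt(55) / 5016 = 2.69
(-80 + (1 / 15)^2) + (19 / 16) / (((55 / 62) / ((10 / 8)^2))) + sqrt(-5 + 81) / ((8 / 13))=-24679967 / 316800 + 13 *sqrt(19) / 4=-63.74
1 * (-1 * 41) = -41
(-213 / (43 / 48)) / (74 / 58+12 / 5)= -1482480 / 22919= -64.68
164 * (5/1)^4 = 102500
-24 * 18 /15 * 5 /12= -12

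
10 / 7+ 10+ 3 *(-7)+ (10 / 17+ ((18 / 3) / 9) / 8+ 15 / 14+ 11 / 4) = -259 / 51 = -5.08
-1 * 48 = -48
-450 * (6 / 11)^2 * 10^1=-162000 / 121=-1338.84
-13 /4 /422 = -13 /1688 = -0.01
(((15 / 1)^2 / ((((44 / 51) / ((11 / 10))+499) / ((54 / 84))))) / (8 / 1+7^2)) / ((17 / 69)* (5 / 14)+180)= 475065 / 16849936763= 0.00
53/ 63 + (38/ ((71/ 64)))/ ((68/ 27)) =1098179/ 76041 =14.44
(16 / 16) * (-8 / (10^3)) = -1 / 125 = -0.01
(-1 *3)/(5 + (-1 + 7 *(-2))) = 3/10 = 0.30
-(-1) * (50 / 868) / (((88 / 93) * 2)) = 75 / 2464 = 0.03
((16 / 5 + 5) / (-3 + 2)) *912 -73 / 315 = -2355769 / 315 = -7478.63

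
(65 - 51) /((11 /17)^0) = 14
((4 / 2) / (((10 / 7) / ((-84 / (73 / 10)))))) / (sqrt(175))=-168 * sqrt(7) / 365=-1.22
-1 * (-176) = 176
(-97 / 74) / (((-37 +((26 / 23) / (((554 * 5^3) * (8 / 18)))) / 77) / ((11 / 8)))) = 0.05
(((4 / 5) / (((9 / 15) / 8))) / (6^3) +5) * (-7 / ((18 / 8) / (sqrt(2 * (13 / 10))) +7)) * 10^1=-41685280 / 792747 +114520 * sqrt(65) / 88083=-42.10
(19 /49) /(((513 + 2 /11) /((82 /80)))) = 8569 /11064200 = 0.00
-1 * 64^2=-4096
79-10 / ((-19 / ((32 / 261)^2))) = 102259861 / 1294299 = 79.01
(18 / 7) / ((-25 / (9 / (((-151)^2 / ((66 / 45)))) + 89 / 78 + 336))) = -8993983899 / 259361375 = -34.68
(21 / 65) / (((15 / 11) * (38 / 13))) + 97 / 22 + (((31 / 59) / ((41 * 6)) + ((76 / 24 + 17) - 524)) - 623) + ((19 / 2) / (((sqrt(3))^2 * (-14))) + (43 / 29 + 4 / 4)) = -1120.08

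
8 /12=2 /3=0.67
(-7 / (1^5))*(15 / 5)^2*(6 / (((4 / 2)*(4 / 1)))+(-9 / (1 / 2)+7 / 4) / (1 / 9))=18333 / 2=9166.50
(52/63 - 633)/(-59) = 39827/3717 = 10.71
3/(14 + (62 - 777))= -3/701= -0.00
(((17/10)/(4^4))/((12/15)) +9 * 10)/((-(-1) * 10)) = 184337/20480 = 9.00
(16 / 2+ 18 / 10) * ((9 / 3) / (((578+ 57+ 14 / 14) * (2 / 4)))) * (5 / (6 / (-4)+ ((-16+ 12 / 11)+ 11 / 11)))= -539 / 17967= -0.03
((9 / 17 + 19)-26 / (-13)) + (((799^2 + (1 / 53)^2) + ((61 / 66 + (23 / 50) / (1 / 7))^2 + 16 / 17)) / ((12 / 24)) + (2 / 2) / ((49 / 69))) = 2033519389818689809 / 1592592395625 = 1276861.17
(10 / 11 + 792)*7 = 61054 / 11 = 5550.36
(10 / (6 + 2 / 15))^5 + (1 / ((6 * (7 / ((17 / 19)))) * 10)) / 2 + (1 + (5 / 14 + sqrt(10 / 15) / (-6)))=12.74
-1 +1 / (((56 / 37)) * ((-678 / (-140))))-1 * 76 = -104227 / 1356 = -76.86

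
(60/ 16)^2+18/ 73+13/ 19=332731/ 22192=14.99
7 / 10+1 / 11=87 / 110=0.79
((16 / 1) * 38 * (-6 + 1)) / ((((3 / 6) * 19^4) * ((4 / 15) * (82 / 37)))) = -22200 / 281219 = -0.08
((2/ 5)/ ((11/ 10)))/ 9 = 4/ 99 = 0.04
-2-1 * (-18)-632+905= 289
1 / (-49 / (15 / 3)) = -5 / 49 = -0.10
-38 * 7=-266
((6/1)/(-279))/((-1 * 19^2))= 2/33573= 0.00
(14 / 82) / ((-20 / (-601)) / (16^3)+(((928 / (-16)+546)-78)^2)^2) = 4307968 / 713006866442240205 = 0.00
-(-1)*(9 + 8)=17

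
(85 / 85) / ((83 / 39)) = 39 / 83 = 0.47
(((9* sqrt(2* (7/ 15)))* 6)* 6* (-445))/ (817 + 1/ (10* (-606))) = -58248720* sqrt(210)/ 4951019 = -170.49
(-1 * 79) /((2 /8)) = -316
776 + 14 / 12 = 4663 / 6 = 777.17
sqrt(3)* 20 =20* sqrt(3) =34.64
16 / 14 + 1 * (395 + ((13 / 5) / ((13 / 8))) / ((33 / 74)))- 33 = 423574 / 1155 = 366.73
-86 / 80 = -43 / 40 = -1.08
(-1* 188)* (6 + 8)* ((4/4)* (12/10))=-15792/5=-3158.40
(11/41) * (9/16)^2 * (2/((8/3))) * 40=13365/5248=2.55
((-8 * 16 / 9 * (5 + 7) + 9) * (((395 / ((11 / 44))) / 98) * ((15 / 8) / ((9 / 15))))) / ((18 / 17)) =-7692.68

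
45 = 45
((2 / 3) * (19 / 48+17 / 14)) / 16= 541 / 8064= 0.07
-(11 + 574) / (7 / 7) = -585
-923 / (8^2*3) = -923 / 192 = -4.81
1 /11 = 0.09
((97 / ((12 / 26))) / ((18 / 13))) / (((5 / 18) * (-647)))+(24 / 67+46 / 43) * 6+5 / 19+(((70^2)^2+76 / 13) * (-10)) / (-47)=3316337270101269013 / 649177717890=5108519.87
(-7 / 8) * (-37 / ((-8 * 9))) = -259 / 576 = -0.45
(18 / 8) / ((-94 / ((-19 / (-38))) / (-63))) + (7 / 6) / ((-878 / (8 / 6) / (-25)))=2371817 / 2971152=0.80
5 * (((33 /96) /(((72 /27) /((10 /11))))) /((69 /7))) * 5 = 875 /2944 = 0.30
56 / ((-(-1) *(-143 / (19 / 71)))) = -1064 / 10153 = -0.10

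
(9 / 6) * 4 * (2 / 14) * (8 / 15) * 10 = 32 / 7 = 4.57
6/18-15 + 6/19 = -818/57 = -14.35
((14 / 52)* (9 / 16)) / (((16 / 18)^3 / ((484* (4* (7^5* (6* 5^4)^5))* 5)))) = 10822311068471431732177734375 / 416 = 26015170837671710894658020.00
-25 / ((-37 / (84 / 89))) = 2100 / 3293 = 0.64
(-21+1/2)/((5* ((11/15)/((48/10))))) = -1476/55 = -26.84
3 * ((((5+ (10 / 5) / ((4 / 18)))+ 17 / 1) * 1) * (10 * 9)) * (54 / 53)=8527.92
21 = 21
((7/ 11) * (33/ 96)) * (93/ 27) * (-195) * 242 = -1706705/ 48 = -35556.35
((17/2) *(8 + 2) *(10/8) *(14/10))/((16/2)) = 595/32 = 18.59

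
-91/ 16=-5.69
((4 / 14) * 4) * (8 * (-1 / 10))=-32 / 35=-0.91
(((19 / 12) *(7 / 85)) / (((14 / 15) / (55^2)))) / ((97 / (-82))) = -2356475 / 6596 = -357.26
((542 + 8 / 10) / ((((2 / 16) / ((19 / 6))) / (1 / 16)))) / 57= 1357 / 90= 15.08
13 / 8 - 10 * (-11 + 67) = -4467 / 8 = -558.38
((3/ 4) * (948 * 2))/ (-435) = -474/ 145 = -3.27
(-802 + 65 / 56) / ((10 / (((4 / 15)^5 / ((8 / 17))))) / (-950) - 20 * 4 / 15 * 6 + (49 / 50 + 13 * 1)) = 5794232400 / 156956429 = 36.92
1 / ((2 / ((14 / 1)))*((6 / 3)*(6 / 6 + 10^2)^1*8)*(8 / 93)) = 651 / 12928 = 0.05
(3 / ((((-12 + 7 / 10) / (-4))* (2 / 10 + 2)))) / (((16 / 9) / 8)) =2700 / 1243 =2.17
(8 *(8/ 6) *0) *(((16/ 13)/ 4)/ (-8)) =0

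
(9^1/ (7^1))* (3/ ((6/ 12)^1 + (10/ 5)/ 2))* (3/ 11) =54/ 77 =0.70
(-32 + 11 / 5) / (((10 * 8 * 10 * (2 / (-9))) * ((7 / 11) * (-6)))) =-4917 / 112000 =-0.04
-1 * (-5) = 5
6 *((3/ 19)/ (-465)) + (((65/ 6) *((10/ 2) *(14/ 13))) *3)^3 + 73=15783574354/ 2945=5359448.00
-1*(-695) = 695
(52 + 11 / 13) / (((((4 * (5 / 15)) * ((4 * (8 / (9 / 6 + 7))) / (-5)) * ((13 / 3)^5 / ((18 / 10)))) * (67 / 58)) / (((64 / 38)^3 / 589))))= -0.00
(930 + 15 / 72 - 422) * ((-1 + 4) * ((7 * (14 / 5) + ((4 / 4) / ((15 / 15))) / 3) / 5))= 3646903 / 600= 6078.17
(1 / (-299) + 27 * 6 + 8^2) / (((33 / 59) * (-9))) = -362437 / 8073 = -44.89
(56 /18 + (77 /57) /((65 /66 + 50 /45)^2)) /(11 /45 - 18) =-100679824 /522909545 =-0.19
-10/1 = -10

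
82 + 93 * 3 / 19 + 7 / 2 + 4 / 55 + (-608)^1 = -1061183 / 2090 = -507.74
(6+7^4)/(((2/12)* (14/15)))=108315/7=15473.57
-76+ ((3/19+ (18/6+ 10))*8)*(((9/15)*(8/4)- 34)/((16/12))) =-50644/19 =-2665.47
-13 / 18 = -0.72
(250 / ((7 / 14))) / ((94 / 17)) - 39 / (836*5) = 17763167 / 196460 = 90.42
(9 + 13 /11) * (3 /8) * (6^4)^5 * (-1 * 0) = 0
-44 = -44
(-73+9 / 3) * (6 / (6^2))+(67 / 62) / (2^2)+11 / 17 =-135959 / 12648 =-10.75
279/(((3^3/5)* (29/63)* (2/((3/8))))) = 9765/464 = 21.05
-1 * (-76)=76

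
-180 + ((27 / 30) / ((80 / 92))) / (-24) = -288069 / 1600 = -180.04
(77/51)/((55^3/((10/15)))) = 14/2314125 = 0.00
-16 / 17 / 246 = -8 / 2091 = -0.00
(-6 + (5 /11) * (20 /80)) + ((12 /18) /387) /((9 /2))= -2706115 /459756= -5.89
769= 769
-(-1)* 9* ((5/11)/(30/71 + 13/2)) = 0.59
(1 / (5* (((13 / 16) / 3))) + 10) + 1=763 / 65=11.74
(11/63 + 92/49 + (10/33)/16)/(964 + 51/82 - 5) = 0.00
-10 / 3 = -3.33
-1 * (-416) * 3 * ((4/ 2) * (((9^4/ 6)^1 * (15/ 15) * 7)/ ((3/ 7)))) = 44579808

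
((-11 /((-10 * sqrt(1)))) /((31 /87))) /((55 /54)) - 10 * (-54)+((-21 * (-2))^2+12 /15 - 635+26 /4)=2602963 /1550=1679.33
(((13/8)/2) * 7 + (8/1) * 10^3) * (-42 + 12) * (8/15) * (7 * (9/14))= -1152819/2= -576409.50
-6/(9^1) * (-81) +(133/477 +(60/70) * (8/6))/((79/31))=14391331/263781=54.56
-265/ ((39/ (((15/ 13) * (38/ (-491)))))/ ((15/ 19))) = 39750/ 82979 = 0.48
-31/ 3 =-10.33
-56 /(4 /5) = -70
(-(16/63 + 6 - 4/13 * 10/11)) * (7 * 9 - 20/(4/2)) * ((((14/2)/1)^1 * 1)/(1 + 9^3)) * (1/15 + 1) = -22820528/7046325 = -3.24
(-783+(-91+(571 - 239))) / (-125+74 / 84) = 22764 / 5213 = 4.37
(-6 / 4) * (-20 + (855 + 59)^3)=-1145327886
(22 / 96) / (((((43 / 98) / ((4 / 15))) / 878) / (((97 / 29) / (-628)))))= -22952237 / 35240220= -0.65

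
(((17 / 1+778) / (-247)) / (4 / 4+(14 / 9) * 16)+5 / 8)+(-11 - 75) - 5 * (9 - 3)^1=-115.50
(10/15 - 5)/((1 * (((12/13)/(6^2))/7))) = -1183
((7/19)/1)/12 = 7/228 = 0.03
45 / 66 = 15 / 22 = 0.68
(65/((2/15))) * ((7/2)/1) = 6825/4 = 1706.25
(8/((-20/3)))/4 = -3/10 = -0.30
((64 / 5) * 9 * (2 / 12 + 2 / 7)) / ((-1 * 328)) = -228 / 1435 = -0.16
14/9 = 1.56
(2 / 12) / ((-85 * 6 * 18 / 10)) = -1 / 5508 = -0.00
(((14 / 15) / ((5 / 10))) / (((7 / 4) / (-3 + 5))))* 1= 32 / 15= 2.13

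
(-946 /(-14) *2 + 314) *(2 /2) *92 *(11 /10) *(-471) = -749296944 /35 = -21408484.11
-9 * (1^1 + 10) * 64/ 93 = -2112/ 31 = -68.13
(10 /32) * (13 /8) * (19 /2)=1235 /256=4.82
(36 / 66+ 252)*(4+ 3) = 19446 / 11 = 1767.82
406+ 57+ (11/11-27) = 437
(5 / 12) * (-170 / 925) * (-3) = 0.23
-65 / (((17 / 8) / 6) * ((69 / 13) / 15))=-202800 / 391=-518.67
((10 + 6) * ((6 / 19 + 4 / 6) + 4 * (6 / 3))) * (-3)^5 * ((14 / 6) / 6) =-258048 / 19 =-13581.47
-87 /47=-1.85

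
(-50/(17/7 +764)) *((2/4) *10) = -350/1073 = -0.33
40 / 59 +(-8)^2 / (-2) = -1848 / 59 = -31.32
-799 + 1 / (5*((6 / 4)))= -11983 / 15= -798.87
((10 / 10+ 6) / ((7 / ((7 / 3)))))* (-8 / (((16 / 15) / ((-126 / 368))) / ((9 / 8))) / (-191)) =-19845 / 562304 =-0.04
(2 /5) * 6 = 12 /5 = 2.40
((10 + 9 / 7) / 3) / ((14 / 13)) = 1027 / 294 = 3.49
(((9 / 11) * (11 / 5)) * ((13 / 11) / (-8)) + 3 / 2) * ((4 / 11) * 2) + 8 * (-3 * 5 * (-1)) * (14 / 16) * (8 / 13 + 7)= 6296034 / 7865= 800.51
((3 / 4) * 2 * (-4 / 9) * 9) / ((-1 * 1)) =6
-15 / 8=-1.88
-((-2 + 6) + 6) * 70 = -700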